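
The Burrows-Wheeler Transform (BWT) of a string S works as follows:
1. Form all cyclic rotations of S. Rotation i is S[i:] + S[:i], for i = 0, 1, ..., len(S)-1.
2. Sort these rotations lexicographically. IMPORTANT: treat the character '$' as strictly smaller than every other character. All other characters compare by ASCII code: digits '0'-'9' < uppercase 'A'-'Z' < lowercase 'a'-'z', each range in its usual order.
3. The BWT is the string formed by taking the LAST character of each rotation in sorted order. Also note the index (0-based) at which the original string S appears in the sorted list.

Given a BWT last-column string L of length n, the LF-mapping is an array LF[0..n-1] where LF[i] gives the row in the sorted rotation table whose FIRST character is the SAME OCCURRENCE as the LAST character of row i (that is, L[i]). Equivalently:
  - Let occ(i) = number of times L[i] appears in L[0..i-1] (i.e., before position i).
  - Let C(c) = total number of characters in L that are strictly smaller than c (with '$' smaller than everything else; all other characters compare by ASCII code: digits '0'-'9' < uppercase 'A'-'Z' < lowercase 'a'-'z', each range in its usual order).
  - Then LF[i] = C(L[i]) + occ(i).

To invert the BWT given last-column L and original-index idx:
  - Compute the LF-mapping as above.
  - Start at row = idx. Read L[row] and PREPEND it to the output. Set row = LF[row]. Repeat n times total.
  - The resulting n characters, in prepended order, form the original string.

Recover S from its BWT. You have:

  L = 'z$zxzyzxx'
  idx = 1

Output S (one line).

LF mapping: 5 0 6 1 7 4 8 2 3
Walk LF starting at row 1, prepending L[row]:
  step 1: row=1, L[1]='$', prepend. Next row=LF[1]=0
  step 2: row=0, L[0]='z', prepend. Next row=LF[0]=5
  step 3: row=5, L[5]='y', prepend. Next row=LF[5]=4
  step 4: row=4, L[4]='z', prepend. Next row=LF[4]=7
  step 5: row=7, L[7]='x', prepend. Next row=LF[7]=2
  step 6: row=2, L[2]='z', prepend. Next row=LF[2]=6
  step 7: row=6, L[6]='z', prepend. Next row=LF[6]=8
  step 8: row=8, L[8]='x', prepend. Next row=LF[8]=3
  step 9: row=3, L[3]='x', prepend. Next row=LF[3]=1
Reversed output: xxzzxzyz$

Answer: xxzzxzyz$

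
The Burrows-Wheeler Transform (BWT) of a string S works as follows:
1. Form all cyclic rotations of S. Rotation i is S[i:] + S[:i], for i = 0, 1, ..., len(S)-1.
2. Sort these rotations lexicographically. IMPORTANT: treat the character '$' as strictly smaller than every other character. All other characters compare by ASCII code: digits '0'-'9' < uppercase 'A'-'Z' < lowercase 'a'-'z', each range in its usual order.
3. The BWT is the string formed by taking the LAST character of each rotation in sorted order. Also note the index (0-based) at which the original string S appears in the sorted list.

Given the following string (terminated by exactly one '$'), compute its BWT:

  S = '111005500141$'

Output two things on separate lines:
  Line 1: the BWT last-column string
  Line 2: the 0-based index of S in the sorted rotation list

All 13 rotations (rotation i = S[i:]+S[:i]):
  rot[0] = 111005500141$
  rot[1] = 11005500141$1
  rot[2] = 1005500141$11
  rot[3] = 005500141$111
  rot[4] = 05500141$1110
  rot[5] = 5500141$11100
  rot[6] = 500141$111005
  rot[7] = 00141$1110055
  rot[8] = 0141$11100550
  rot[9] = 141$111005500
  rot[10] = 41$1110055001
  rot[11] = 1$11100550014
  rot[12] = $111005500141
Sorted (with $ < everything):
  sorted[0] = $111005500141  (last char: '1')
  sorted[1] = 00141$1110055  (last char: '5')
  sorted[2] = 005500141$111  (last char: '1')
  sorted[3] = 0141$11100550  (last char: '0')
  sorted[4] = 05500141$1110  (last char: '0')
  sorted[5] = 1$11100550014  (last char: '4')
  sorted[6] = 1005500141$11  (last char: '1')
  sorted[7] = 11005500141$1  (last char: '1')
  sorted[8] = 111005500141$  (last char: '$')
  sorted[9] = 141$111005500  (last char: '0')
  sorted[10] = 41$1110055001  (last char: '1')
  sorted[11] = 500141$111005  (last char: '5')
  sorted[12] = 5500141$11100  (last char: '0')
Last column: 15100411$0150
Original string S is at sorted index 8

Answer: 15100411$0150
8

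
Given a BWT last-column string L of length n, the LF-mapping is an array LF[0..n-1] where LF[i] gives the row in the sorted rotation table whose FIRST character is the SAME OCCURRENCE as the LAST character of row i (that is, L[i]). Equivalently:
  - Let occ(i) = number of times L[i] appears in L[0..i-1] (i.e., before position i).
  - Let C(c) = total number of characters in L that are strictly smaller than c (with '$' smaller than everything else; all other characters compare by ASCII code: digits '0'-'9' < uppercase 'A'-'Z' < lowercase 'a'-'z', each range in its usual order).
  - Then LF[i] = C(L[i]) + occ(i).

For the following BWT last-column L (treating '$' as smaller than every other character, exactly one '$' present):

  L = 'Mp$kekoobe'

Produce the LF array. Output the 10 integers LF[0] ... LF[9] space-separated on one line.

Char counts: '$':1, 'M':1, 'b':1, 'e':2, 'k':2, 'o':2, 'p':1
C (first-col start): C('$')=0, C('M')=1, C('b')=2, C('e')=3, C('k')=5, C('o')=7, C('p')=9
L[0]='M': occ=0, LF[0]=C('M')+0=1+0=1
L[1]='p': occ=0, LF[1]=C('p')+0=9+0=9
L[2]='$': occ=0, LF[2]=C('$')+0=0+0=0
L[3]='k': occ=0, LF[3]=C('k')+0=5+0=5
L[4]='e': occ=0, LF[4]=C('e')+0=3+0=3
L[5]='k': occ=1, LF[5]=C('k')+1=5+1=6
L[6]='o': occ=0, LF[6]=C('o')+0=7+0=7
L[7]='o': occ=1, LF[7]=C('o')+1=7+1=8
L[8]='b': occ=0, LF[8]=C('b')+0=2+0=2
L[9]='e': occ=1, LF[9]=C('e')+1=3+1=4

Answer: 1 9 0 5 3 6 7 8 2 4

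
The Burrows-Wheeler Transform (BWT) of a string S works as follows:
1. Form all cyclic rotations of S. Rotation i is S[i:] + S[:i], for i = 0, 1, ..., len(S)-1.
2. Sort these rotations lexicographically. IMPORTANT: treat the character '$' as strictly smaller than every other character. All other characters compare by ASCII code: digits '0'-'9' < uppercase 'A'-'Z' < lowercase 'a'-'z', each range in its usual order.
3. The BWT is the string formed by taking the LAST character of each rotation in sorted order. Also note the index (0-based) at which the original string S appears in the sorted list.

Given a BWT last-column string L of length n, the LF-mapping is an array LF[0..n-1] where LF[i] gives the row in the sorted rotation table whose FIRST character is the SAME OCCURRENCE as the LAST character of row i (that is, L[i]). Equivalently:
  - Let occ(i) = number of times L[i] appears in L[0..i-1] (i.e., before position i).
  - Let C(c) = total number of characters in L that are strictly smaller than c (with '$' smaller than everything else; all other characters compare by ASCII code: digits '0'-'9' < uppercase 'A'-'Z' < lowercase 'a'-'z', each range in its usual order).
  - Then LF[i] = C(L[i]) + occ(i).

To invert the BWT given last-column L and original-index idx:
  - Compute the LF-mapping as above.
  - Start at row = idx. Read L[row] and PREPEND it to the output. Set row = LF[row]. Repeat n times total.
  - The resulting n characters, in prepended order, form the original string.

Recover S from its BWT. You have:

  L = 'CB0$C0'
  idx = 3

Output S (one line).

Answer: B00CC$

Derivation:
LF mapping: 4 3 1 0 5 2
Walk LF starting at row 3, prepending L[row]:
  step 1: row=3, L[3]='$', prepend. Next row=LF[3]=0
  step 2: row=0, L[0]='C', prepend. Next row=LF[0]=4
  step 3: row=4, L[4]='C', prepend. Next row=LF[4]=5
  step 4: row=5, L[5]='0', prepend. Next row=LF[5]=2
  step 5: row=2, L[2]='0', prepend. Next row=LF[2]=1
  step 6: row=1, L[1]='B', prepend. Next row=LF[1]=3
Reversed output: B00CC$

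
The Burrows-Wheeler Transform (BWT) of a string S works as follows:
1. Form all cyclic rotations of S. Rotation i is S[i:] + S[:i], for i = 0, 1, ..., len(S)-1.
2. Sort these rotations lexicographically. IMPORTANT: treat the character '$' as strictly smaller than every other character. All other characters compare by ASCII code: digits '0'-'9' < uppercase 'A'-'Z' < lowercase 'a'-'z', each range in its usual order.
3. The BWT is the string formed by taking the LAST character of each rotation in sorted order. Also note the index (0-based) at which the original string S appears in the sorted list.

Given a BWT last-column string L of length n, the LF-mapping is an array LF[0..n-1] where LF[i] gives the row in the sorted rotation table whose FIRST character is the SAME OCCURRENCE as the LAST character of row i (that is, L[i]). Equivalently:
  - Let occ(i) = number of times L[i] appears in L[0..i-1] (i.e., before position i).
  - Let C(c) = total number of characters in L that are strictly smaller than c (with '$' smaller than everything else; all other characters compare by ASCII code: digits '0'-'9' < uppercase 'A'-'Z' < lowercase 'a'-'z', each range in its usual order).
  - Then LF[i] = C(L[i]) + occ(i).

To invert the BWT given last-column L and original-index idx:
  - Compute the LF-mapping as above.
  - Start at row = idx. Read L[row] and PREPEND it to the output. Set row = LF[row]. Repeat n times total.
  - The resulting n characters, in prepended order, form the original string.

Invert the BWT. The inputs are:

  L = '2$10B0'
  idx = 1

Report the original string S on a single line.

LF mapping: 4 0 3 1 5 2
Walk LF starting at row 1, prepending L[row]:
  step 1: row=1, L[1]='$', prepend. Next row=LF[1]=0
  step 2: row=0, L[0]='2', prepend. Next row=LF[0]=4
  step 3: row=4, L[4]='B', prepend. Next row=LF[4]=5
  step 4: row=5, L[5]='0', prepend. Next row=LF[5]=2
  step 5: row=2, L[2]='1', prepend. Next row=LF[2]=3
  step 6: row=3, L[3]='0', prepend. Next row=LF[3]=1
Reversed output: 010B2$

Answer: 010B2$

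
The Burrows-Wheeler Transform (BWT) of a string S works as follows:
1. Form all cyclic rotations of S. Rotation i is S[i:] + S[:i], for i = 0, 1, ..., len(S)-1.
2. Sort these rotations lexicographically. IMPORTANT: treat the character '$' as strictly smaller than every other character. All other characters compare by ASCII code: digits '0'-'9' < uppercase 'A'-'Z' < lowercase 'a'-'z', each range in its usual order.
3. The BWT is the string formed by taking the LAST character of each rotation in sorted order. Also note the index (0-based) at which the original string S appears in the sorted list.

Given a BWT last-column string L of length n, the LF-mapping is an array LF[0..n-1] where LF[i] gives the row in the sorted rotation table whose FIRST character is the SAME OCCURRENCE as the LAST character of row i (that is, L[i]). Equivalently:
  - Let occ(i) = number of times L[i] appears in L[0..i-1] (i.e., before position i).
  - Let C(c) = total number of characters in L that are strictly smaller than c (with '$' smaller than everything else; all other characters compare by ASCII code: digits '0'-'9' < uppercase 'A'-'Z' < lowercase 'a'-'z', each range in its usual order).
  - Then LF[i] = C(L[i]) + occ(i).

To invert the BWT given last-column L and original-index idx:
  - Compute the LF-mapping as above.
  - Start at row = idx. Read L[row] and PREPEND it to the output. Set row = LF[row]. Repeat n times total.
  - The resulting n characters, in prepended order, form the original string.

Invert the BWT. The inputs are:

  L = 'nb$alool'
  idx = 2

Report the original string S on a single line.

LF mapping: 5 2 0 1 3 6 7 4
Walk LF starting at row 2, prepending L[row]:
  step 1: row=2, L[2]='$', prepend. Next row=LF[2]=0
  step 2: row=0, L[0]='n', prepend. Next row=LF[0]=5
  step 3: row=5, L[5]='o', prepend. Next row=LF[5]=6
  step 4: row=6, L[6]='o', prepend. Next row=LF[6]=7
  step 5: row=7, L[7]='l', prepend. Next row=LF[7]=4
  step 6: row=4, L[4]='l', prepend. Next row=LF[4]=3
  step 7: row=3, L[3]='a', prepend. Next row=LF[3]=1
  step 8: row=1, L[1]='b', prepend. Next row=LF[1]=2
Reversed output: balloon$

Answer: balloon$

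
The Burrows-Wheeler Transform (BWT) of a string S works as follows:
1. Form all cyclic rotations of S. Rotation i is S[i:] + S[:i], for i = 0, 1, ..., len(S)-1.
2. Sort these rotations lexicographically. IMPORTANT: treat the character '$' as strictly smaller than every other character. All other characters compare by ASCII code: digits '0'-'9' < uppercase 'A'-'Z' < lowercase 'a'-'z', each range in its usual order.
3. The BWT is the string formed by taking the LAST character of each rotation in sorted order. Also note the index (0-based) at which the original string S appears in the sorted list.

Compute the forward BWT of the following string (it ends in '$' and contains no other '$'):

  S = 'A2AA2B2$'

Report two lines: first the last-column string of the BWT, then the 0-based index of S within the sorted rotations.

Answer: 2BAA$A22
4

Derivation:
All 8 rotations (rotation i = S[i:]+S[:i]):
  rot[0] = A2AA2B2$
  rot[1] = 2AA2B2$A
  rot[2] = AA2B2$A2
  rot[3] = A2B2$A2A
  rot[4] = 2B2$A2AA
  rot[5] = B2$A2AA2
  rot[6] = 2$A2AA2B
  rot[7] = $A2AA2B2
Sorted (with $ < everything):
  sorted[0] = $A2AA2B2  (last char: '2')
  sorted[1] = 2$A2AA2B  (last char: 'B')
  sorted[2] = 2AA2B2$A  (last char: 'A')
  sorted[3] = 2B2$A2AA  (last char: 'A')
  sorted[4] = A2AA2B2$  (last char: '$')
  sorted[5] = A2B2$A2A  (last char: 'A')
  sorted[6] = AA2B2$A2  (last char: '2')
  sorted[7] = B2$A2AA2  (last char: '2')
Last column: 2BAA$A22
Original string S is at sorted index 4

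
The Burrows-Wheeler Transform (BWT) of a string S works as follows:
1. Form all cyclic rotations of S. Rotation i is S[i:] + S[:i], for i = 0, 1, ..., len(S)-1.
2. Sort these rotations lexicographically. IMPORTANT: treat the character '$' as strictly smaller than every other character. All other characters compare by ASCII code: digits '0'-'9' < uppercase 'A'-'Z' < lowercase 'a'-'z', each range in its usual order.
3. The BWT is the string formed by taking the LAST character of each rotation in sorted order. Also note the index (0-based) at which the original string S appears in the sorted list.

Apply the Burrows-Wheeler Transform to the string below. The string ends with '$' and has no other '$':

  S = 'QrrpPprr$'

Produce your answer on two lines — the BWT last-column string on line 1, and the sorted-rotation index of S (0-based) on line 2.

All 9 rotations (rotation i = S[i:]+S[:i]):
  rot[0] = QrrpPprr$
  rot[1] = rrpPprr$Q
  rot[2] = rpPprr$Qr
  rot[3] = pPprr$Qrr
  rot[4] = Pprr$Qrrp
  rot[5] = prr$QrrpP
  rot[6] = rr$QrrpPp
  rot[7] = r$QrrpPpr
  rot[8] = $QrrpPprr
Sorted (with $ < everything):
  sorted[0] = $QrrpPprr  (last char: 'r')
  sorted[1] = Pprr$Qrrp  (last char: 'p')
  sorted[2] = QrrpPprr$  (last char: '$')
  sorted[3] = pPprr$Qrr  (last char: 'r')
  sorted[4] = prr$QrrpP  (last char: 'P')
  sorted[5] = r$QrrpPpr  (last char: 'r')
  sorted[6] = rpPprr$Qr  (last char: 'r')
  sorted[7] = rr$QrrpPp  (last char: 'p')
  sorted[8] = rrpPprr$Q  (last char: 'Q')
Last column: rp$rPrrpQ
Original string S is at sorted index 2

Answer: rp$rPrrpQ
2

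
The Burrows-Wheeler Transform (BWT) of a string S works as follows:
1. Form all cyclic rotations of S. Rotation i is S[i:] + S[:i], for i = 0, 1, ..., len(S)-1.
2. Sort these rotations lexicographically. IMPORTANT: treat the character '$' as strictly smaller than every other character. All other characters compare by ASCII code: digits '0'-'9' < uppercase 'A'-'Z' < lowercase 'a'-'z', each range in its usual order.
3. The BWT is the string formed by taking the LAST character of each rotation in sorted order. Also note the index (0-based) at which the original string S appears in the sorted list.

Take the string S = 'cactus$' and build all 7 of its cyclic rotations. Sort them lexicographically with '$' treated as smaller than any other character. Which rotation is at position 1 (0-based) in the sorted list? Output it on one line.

Answer: actus$c

Derivation:
All 7 rotations (rotation i = S[i:]+S[:i]):
  rot[0] = cactus$
  rot[1] = actus$c
  rot[2] = ctus$ca
  rot[3] = tus$cac
  rot[4] = us$cact
  rot[5] = s$cactu
  rot[6] = $cactus
Sorted (with $ < everything):
  sorted[0] = $cactus
  sorted[1] = actus$c
  sorted[2] = cactus$
  sorted[3] = ctus$ca
  sorted[4] = s$cactu
  sorted[5] = tus$cac
  sorted[6] = us$cact
sorted[1] = actus$c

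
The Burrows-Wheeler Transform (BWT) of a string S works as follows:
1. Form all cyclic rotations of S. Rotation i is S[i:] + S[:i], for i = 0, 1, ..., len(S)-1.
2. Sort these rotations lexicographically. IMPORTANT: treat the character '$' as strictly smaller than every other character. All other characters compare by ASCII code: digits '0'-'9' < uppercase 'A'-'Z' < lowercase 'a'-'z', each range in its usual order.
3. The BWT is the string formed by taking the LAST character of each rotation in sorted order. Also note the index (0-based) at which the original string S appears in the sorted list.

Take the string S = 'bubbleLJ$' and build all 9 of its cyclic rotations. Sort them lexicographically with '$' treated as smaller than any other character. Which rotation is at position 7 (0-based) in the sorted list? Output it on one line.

Answer: leLJ$bubb

Derivation:
All 9 rotations (rotation i = S[i:]+S[:i]):
  rot[0] = bubbleLJ$
  rot[1] = ubbleLJ$b
  rot[2] = bbleLJ$bu
  rot[3] = bleLJ$bub
  rot[4] = leLJ$bubb
  rot[5] = eLJ$bubbl
  rot[6] = LJ$bubble
  rot[7] = J$bubbleL
  rot[8] = $bubbleLJ
Sorted (with $ < everything):
  sorted[0] = $bubbleLJ
  sorted[1] = J$bubbleL
  sorted[2] = LJ$bubble
  sorted[3] = bbleLJ$bu
  sorted[4] = bleLJ$bub
  sorted[5] = bubbleLJ$
  sorted[6] = eLJ$bubbl
  sorted[7] = leLJ$bubb
  sorted[8] = ubbleLJ$b
sorted[7] = leLJ$bubb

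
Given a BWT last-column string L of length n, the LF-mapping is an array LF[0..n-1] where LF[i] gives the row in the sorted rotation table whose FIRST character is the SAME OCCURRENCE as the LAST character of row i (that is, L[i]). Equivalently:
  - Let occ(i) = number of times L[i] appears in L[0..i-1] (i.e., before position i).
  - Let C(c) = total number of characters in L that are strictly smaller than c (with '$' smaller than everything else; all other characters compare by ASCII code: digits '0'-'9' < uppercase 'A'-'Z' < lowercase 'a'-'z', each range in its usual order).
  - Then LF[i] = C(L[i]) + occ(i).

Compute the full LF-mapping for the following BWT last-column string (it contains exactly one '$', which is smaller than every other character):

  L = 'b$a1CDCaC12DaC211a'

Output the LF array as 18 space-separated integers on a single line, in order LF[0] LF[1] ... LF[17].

Char counts: '$':1, '1':4, '2':2, 'C':4, 'D':2, 'a':4, 'b':1
C (first-col start): C('$')=0, C('1')=1, C('2')=5, C('C')=7, C('D')=11, C('a')=13, C('b')=17
L[0]='b': occ=0, LF[0]=C('b')+0=17+0=17
L[1]='$': occ=0, LF[1]=C('$')+0=0+0=0
L[2]='a': occ=0, LF[2]=C('a')+0=13+0=13
L[3]='1': occ=0, LF[3]=C('1')+0=1+0=1
L[4]='C': occ=0, LF[4]=C('C')+0=7+0=7
L[5]='D': occ=0, LF[5]=C('D')+0=11+0=11
L[6]='C': occ=1, LF[6]=C('C')+1=7+1=8
L[7]='a': occ=1, LF[7]=C('a')+1=13+1=14
L[8]='C': occ=2, LF[8]=C('C')+2=7+2=9
L[9]='1': occ=1, LF[9]=C('1')+1=1+1=2
L[10]='2': occ=0, LF[10]=C('2')+0=5+0=5
L[11]='D': occ=1, LF[11]=C('D')+1=11+1=12
L[12]='a': occ=2, LF[12]=C('a')+2=13+2=15
L[13]='C': occ=3, LF[13]=C('C')+3=7+3=10
L[14]='2': occ=1, LF[14]=C('2')+1=5+1=6
L[15]='1': occ=2, LF[15]=C('1')+2=1+2=3
L[16]='1': occ=3, LF[16]=C('1')+3=1+3=4
L[17]='a': occ=3, LF[17]=C('a')+3=13+3=16

Answer: 17 0 13 1 7 11 8 14 9 2 5 12 15 10 6 3 4 16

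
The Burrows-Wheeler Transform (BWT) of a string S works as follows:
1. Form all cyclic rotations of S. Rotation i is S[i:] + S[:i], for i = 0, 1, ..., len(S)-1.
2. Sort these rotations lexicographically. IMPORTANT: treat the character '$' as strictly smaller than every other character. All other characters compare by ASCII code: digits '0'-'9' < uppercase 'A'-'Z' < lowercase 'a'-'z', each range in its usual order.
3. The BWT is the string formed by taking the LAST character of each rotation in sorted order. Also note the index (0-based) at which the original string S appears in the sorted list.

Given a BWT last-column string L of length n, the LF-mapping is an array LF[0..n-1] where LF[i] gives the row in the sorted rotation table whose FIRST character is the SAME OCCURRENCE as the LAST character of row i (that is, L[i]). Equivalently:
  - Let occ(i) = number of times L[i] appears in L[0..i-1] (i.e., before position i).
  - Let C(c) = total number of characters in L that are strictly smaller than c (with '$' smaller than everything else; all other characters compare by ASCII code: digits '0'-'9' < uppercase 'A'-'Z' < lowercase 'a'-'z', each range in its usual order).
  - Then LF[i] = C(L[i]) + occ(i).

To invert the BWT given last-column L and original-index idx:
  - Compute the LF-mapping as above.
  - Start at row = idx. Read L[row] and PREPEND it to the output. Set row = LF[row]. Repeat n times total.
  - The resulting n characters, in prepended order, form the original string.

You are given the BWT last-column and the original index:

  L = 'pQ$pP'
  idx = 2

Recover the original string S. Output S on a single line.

Answer: QPpp$

Derivation:
LF mapping: 3 2 0 4 1
Walk LF starting at row 2, prepending L[row]:
  step 1: row=2, L[2]='$', prepend. Next row=LF[2]=0
  step 2: row=0, L[0]='p', prepend. Next row=LF[0]=3
  step 3: row=3, L[3]='p', prepend. Next row=LF[3]=4
  step 4: row=4, L[4]='P', prepend. Next row=LF[4]=1
  step 5: row=1, L[1]='Q', prepend. Next row=LF[1]=2
Reversed output: QPpp$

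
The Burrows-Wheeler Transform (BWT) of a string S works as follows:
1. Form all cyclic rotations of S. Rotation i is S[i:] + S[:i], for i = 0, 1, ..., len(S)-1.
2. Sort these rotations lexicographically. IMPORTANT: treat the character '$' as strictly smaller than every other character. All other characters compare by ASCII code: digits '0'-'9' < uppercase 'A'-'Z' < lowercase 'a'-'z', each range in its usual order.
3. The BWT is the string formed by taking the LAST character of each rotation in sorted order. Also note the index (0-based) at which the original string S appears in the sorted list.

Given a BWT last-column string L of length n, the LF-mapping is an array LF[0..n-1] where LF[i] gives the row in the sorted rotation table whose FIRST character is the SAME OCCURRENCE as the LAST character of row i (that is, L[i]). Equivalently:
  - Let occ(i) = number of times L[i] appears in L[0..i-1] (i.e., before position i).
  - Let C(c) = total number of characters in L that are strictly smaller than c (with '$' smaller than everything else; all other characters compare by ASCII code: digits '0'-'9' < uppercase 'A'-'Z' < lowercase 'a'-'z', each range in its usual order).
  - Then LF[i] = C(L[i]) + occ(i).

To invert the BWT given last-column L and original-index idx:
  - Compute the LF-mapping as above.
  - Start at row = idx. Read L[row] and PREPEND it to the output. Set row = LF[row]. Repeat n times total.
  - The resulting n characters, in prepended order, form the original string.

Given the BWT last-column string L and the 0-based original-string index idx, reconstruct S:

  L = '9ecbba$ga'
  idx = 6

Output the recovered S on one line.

Answer: cabbage9$

Derivation:
LF mapping: 1 7 6 4 5 2 0 8 3
Walk LF starting at row 6, prepending L[row]:
  step 1: row=6, L[6]='$', prepend. Next row=LF[6]=0
  step 2: row=0, L[0]='9', prepend. Next row=LF[0]=1
  step 3: row=1, L[1]='e', prepend. Next row=LF[1]=7
  step 4: row=7, L[7]='g', prepend. Next row=LF[7]=8
  step 5: row=8, L[8]='a', prepend. Next row=LF[8]=3
  step 6: row=3, L[3]='b', prepend. Next row=LF[3]=4
  step 7: row=4, L[4]='b', prepend. Next row=LF[4]=5
  step 8: row=5, L[5]='a', prepend. Next row=LF[5]=2
  step 9: row=2, L[2]='c', prepend. Next row=LF[2]=6
Reversed output: cabbage9$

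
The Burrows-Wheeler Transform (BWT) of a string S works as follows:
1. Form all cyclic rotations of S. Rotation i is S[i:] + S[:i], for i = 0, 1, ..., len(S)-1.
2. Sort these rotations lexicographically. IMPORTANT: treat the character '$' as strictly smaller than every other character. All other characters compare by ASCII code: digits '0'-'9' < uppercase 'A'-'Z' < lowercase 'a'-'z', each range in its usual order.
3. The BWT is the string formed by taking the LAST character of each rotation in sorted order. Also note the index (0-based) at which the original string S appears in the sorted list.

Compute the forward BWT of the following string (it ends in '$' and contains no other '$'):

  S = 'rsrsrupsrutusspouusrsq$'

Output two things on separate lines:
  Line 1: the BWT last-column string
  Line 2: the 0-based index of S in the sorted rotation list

Answer: qpsuss$ssssrurrpuurutro
6

Derivation:
All 23 rotations (rotation i = S[i:]+S[:i]):
  rot[0] = rsrsrupsrutusspouusrsq$
  rot[1] = srsrupsrutusspouusrsq$r
  rot[2] = rsrupsrutusspouusrsq$rs
  rot[3] = srupsrutusspouusrsq$rsr
  rot[4] = rupsrutusspouusrsq$rsrs
  rot[5] = upsrutusspouusrsq$rsrsr
  rot[6] = psrutusspouusrsq$rsrsru
  rot[7] = srutusspouusrsq$rsrsrup
  rot[8] = rutusspouusrsq$rsrsrups
  rot[9] = utusspouusrsq$rsrsrupsr
  rot[10] = tusspouusrsq$rsrsrupsru
  rot[11] = usspouusrsq$rsrsrupsrut
  rot[12] = sspouusrsq$rsrsrupsrutu
  rot[13] = spouusrsq$rsrsrupsrutus
  rot[14] = pouusrsq$rsrsrupsrutuss
  rot[15] = ouusrsq$rsrsrupsrutussp
  rot[16] = uusrsq$rsrsrupsrutusspo
  rot[17] = usrsq$rsrsrupsrutusspou
  rot[18] = srsq$rsrsrupsrutusspouu
  rot[19] = rsq$rsrsrupsrutusspouus
  rot[20] = sq$rsrsrupsrutusspouusr
  rot[21] = q$rsrsrupsrutusspouusrs
  rot[22] = $rsrsrupsrutusspouusrsq
Sorted (with $ < everything):
  sorted[0] = $rsrsrupsrutusspouusrsq  (last char: 'q')
  sorted[1] = ouusrsq$rsrsrupsrutussp  (last char: 'p')
  sorted[2] = pouusrsq$rsrsrupsrutuss  (last char: 's')
  sorted[3] = psrutusspouusrsq$rsrsru  (last char: 'u')
  sorted[4] = q$rsrsrupsrutusspouusrs  (last char: 's')
  sorted[5] = rsq$rsrsrupsrutusspouus  (last char: 's')
  sorted[6] = rsrsrupsrutusspouusrsq$  (last char: '$')
  sorted[7] = rsrupsrutusspouusrsq$rs  (last char: 's')
  sorted[8] = rupsrutusspouusrsq$rsrs  (last char: 's')
  sorted[9] = rutusspouusrsq$rsrsrups  (last char: 's')
  sorted[10] = spouusrsq$rsrsrupsrutus  (last char: 's')
  sorted[11] = sq$rsrsrupsrutusspouusr  (last char: 'r')
  sorted[12] = srsq$rsrsrupsrutusspouu  (last char: 'u')
  sorted[13] = srsrupsrutusspouusrsq$r  (last char: 'r')
  sorted[14] = srupsrutusspouusrsq$rsr  (last char: 'r')
  sorted[15] = srutusspouusrsq$rsrsrup  (last char: 'p')
  sorted[16] = sspouusrsq$rsrsrupsrutu  (last char: 'u')
  sorted[17] = tusspouusrsq$rsrsrupsru  (last char: 'u')
  sorted[18] = upsrutusspouusrsq$rsrsr  (last char: 'r')
  sorted[19] = usrsq$rsrsrupsrutusspou  (last char: 'u')
  sorted[20] = usspouusrsq$rsrsrupsrut  (last char: 't')
  sorted[21] = utusspouusrsq$rsrsrupsr  (last char: 'r')
  sorted[22] = uusrsq$rsrsrupsrutusspo  (last char: 'o')
Last column: qpsuss$ssssrurrpuurutro
Original string S is at sorted index 6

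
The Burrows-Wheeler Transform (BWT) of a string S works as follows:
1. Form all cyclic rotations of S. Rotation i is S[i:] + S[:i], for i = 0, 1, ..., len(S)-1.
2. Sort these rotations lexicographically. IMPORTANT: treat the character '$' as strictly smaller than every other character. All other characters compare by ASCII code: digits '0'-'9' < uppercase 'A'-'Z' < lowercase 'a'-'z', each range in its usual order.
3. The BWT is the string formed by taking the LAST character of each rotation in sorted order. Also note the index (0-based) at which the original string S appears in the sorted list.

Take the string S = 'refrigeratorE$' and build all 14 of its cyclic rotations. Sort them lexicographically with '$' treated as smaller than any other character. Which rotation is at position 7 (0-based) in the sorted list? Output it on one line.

Answer: igeratorE$refr

Derivation:
All 14 rotations (rotation i = S[i:]+S[:i]):
  rot[0] = refrigeratorE$
  rot[1] = efrigeratorE$r
  rot[2] = frigeratorE$re
  rot[3] = rigeratorE$ref
  rot[4] = igeratorE$refr
  rot[5] = geratorE$refri
  rot[6] = eratorE$refrig
  rot[7] = ratorE$refrige
  rot[8] = atorE$refriger
  rot[9] = torE$refrigera
  rot[10] = orE$refrigerat
  rot[11] = rE$refrigerato
  rot[12] = E$refrigerator
  rot[13] = $refrigeratorE
Sorted (with $ < everything):
  sorted[0] = $refrigeratorE
  sorted[1] = E$refrigerator
  sorted[2] = atorE$refriger
  sorted[3] = efrigeratorE$r
  sorted[4] = eratorE$refrig
  sorted[5] = frigeratorE$re
  sorted[6] = geratorE$refri
  sorted[7] = igeratorE$refr
  sorted[8] = orE$refrigerat
  sorted[9] = rE$refrigerato
  sorted[10] = ratorE$refrige
  sorted[11] = refrigeratorE$
  sorted[12] = rigeratorE$ref
  sorted[13] = torE$refrigera
sorted[7] = igeratorE$refr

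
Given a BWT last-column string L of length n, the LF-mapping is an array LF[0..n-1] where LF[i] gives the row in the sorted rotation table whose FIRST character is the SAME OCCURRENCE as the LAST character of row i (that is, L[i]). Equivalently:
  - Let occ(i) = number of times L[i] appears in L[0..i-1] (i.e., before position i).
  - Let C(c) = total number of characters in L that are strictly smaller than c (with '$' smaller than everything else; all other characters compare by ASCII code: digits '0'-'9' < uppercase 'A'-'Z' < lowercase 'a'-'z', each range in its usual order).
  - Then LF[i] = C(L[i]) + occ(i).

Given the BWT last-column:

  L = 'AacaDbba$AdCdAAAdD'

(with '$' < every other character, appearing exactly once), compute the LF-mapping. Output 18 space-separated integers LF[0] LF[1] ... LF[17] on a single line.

Char counts: '$':1, 'A':5, 'C':1, 'D':2, 'a':3, 'b':2, 'c':1, 'd':3
C (first-col start): C('$')=0, C('A')=1, C('C')=6, C('D')=7, C('a')=9, C('b')=12, C('c')=14, C('d')=15
L[0]='A': occ=0, LF[0]=C('A')+0=1+0=1
L[1]='a': occ=0, LF[1]=C('a')+0=9+0=9
L[2]='c': occ=0, LF[2]=C('c')+0=14+0=14
L[3]='a': occ=1, LF[3]=C('a')+1=9+1=10
L[4]='D': occ=0, LF[4]=C('D')+0=7+0=7
L[5]='b': occ=0, LF[5]=C('b')+0=12+0=12
L[6]='b': occ=1, LF[6]=C('b')+1=12+1=13
L[7]='a': occ=2, LF[7]=C('a')+2=9+2=11
L[8]='$': occ=0, LF[8]=C('$')+0=0+0=0
L[9]='A': occ=1, LF[9]=C('A')+1=1+1=2
L[10]='d': occ=0, LF[10]=C('d')+0=15+0=15
L[11]='C': occ=0, LF[11]=C('C')+0=6+0=6
L[12]='d': occ=1, LF[12]=C('d')+1=15+1=16
L[13]='A': occ=2, LF[13]=C('A')+2=1+2=3
L[14]='A': occ=3, LF[14]=C('A')+3=1+3=4
L[15]='A': occ=4, LF[15]=C('A')+4=1+4=5
L[16]='d': occ=2, LF[16]=C('d')+2=15+2=17
L[17]='D': occ=1, LF[17]=C('D')+1=7+1=8

Answer: 1 9 14 10 7 12 13 11 0 2 15 6 16 3 4 5 17 8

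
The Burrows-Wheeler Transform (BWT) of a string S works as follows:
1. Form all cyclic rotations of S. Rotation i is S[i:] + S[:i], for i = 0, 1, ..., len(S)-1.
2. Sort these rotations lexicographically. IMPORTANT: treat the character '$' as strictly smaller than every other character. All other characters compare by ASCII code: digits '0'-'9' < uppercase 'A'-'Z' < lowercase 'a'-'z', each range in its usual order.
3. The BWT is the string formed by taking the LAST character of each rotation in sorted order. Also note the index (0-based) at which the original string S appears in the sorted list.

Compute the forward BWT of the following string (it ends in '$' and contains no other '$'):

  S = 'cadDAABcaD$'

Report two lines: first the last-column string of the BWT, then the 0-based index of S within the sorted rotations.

Answer: DDAAadccB$a
9

Derivation:
All 11 rotations (rotation i = S[i:]+S[:i]):
  rot[0] = cadDAABcaD$
  rot[1] = adDAABcaD$c
  rot[2] = dDAABcaD$ca
  rot[3] = DAABcaD$cad
  rot[4] = AABcaD$cadD
  rot[5] = ABcaD$cadDA
  rot[6] = BcaD$cadDAA
  rot[7] = caD$cadDAAB
  rot[8] = aD$cadDAABc
  rot[9] = D$cadDAABca
  rot[10] = $cadDAABcaD
Sorted (with $ < everything):
  sorted[0] = $cadDAABcaD  (last char: 'D')
  sorted[1] = AABcaD$cadD  (last char: 'D')
  sorted[2] = ABcaD$cadDA  (last char: 'A')
  sorted[3] = BcaD$cadDAA  (last char: 'A')
  sorted[4] = D$cadDAABca  (last char: 'a')
  sorted[5] = DAABcaD$cad  (last char: 'd')
  sorted[6] = aD$cadDAABc  (last char: 'c')
  sorted[7] = adDAABcaD$c  (last char: 'c')
  sorted[8] = caD$cadDAAB  (last char: 'B')
  sorted[9] = cadDAABcaD$  (last char: '$')
  sorted[10] = dDAABcaD$ca  (last char: 'a')
Last column: DDAAadccB$a
Original string S is at sorted index 9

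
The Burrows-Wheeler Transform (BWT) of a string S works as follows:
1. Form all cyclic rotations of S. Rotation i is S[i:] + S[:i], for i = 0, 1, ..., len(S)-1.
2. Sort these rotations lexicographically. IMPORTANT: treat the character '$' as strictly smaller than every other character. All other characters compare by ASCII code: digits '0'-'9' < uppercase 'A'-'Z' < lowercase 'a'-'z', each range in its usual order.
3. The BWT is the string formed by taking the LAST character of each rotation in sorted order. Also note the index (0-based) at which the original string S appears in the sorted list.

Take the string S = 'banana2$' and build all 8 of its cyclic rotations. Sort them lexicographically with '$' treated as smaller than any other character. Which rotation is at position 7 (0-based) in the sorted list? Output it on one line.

Answer: nana2$ba

Derivation:
All 8 rotations (rotation i = S[i:]+S[:i]):
  rot[0] = banana2$
  rot[1] = anana2$b
  rot[2] = nana2$ba
  rot[3] = ana2$ban
  rot[4] = na2$bana
  rot[5] = a2$banan
  rot[6] = 2$banana
  rot[7] = $banana2
Sorted (with $ < everything):
  sorted[0] = $banana2
  sorted[1] = 2$banana
  sorted[2] = a2$banan
  sorted[3] = ana2$ban
  sorted[4] = anana2$b
  sorted[5] = banana2$
  sorted[6] = na2$bana
  sorted[7] = nana2$ba
sorted[7] = nana2$ba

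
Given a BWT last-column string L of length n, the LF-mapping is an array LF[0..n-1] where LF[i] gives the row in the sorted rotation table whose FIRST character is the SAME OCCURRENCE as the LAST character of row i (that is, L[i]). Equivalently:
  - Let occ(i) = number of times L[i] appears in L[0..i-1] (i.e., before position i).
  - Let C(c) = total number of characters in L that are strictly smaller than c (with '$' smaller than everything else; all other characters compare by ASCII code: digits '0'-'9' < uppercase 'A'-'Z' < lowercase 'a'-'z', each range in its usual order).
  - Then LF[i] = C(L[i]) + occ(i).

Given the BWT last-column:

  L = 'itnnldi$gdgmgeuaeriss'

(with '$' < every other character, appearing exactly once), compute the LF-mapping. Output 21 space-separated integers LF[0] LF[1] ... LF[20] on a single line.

Answer: 9 19 14 15 12 2 10 0 6 3 7 13 8 4 20 1 5 16 11 17 18

Derivation:
Char counts: '$':1, 'a':1, 'd':2, 'e':2, 'g':3, 'i':3, 'l':1, 'm':1, 'n':2, 'r':1, 's':2, 't':1, 'u':1
C (first-col start): C('$')=0, C('a')=1, C('d')=2, C('e')=4, C('g')=6, C('i')=9, C('l')=12, C('m')=13, C('n')=14, C('r')=16, C('s')=17, C('t')=19, C('u')=20
L[0]='i': occ=0, LF[0]=C('i')+0=9+0=9
L[1]='t': occ=0, LF[1]=C('t')+0=19+0=19
L[2]='n': occ=0, LF[2]=C('n')+0=14+0=14
L[3]='n': occ=1, LF[3]=C('n')+1=14+1=15
L[4]='l': occ=0, LF[4]=C('l')+0=12+0=12
L[5]='d': occ=0, LF[5]=C('d')+0=2+0=2
L[6]='i': occ=1, LF[6]=C('i')+1=9+1=10
L[7]='$': occ=0, LF[7]=C('$')+0=0+0=0
L[8]='g': occ=0, LF[8]=C('g')+0=6+0=6
L[9]='d': occ=1, LF[9]=C('d')+1=2+1=3
L[10]='g': occ=1, LF[10]=C('g')+1=6+1=7
L[11]='m': occ=0, LF[11]=C('m')+0=13+0=13
L[12]='g': occ=2, LF[12]=C('g')+2=6+2=8
L[13]='e': occ=0, LF[13]=C('e')+0=4+0=4
L[14]='u': occ=0, LF[14]=C('u')+0=20+0=20
L[15]='a': occ=0, LF[15]=C('a')+0=1+0=1
L[16]='e': occ=1, LF[16]=C('e')+1=4+1=5
L[17]='r': occ=0, LF[17]=C('r')+0=16+0=16
L[18]='i': occ=2, LF[18]=C('i')+2=9+2=11
L[19]='s': occ=0, LF[19]=C('s')+0=17+0=17
L[20]='s': occ=1, LF[20]=C('s')+1=17+1=18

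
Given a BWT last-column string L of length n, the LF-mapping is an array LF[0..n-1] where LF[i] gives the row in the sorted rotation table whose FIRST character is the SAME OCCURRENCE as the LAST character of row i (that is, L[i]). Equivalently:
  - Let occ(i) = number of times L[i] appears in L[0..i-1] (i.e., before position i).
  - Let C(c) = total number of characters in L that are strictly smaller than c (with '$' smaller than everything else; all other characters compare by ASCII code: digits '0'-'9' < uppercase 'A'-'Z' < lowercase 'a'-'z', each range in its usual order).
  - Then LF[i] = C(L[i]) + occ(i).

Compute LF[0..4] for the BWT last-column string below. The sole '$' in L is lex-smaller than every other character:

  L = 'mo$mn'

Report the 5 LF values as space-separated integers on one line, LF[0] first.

Answer: 1 4 0 2 3

Derivation:
Char counts: '$':1, 'm':2, 'n':1, 'o':1
C (first-col start): C('$')=0, C('m')=1, C('n')=3, C('o')=4
L[0]='m': occ=0, LF[0]=C('m')+0=1+0=1
L[1]='o': occ=0, LF[1]=C('o')+0=4+0=4
L[2]='$': occ=0, LF[2]=C('$')+0=0+0=0
L[3]='m': occ=1, LF[3]=C('m')+1=1+1=2
L[4]='n': occ=0, LF[4]=C('n')+0=3+0=3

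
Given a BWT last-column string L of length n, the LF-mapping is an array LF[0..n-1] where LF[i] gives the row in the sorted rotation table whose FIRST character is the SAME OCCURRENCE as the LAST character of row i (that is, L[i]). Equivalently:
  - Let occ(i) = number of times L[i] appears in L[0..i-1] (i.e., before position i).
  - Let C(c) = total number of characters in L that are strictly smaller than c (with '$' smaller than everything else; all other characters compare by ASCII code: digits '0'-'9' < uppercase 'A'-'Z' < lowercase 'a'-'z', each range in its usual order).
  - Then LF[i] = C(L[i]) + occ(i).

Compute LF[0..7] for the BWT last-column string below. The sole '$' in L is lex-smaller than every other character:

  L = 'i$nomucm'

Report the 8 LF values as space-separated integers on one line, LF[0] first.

Char counts: '$':1, 'c':1, 'i':1, 'm':2, 'n':1, 'o':1, 'u':1
C (first-col start): C('$')=0, C('c')=1, C('i')=2, C('m')=3, C('n')=5, C('o')=6, C('u')=7
L[0]='i': occ=0, LF[0]=C('i')+0=2+0=2
L[1]='$': occ=0, LF[1]=C('$')+0=0+0=0
L[2]='n': occ=0, LF[2]=C('n')+0=5+0=5
L[3]='o': occ=0, LF[3]=C('o')+0=6+0=6
L[4]='m': occ=0, LF[4]=C('m')+0=3+0=3
L[5]='u': occ=0, LF[5]=C('u')+0=7+0=7
L[6]='c': occ=0, LF[6]=C('c')+0=1+0=1
L[7]='m': occ=1, LF[7]=C('m')+1=3+1=4

Answer: 2 0 5 6 3 7 1 4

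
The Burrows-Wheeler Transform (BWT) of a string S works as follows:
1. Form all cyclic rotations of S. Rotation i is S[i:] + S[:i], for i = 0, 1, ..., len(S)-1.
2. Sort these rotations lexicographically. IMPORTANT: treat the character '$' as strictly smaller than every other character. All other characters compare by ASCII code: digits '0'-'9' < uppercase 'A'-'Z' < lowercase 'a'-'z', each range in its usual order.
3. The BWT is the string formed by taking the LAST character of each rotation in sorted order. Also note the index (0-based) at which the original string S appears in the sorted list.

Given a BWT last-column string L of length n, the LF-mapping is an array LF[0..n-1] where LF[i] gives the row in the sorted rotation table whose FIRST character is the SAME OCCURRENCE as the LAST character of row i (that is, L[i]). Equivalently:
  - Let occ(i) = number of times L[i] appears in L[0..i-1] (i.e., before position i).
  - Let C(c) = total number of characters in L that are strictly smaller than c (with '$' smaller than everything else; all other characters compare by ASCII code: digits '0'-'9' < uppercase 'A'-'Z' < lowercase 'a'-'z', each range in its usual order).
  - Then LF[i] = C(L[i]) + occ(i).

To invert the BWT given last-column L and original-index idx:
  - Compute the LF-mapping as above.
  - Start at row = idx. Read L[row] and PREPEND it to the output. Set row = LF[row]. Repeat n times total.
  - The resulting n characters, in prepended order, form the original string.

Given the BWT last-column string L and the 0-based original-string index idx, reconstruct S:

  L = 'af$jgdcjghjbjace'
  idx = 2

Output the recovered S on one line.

LF mapping: 1 8 0 12 9 6 4 13 10 11 14 3 15 2 5 7
Walk LF starting at row 2, prepending L[row]:
  step 1: row=2, L[2]='$', prepend. Next row=LF[2]=0
  step 2: row=0, L[0]='a', prepend. Next row=LF[0]=1
  step 3: row=1, L[1]='f', prepend. Next row=LF[1]=8
  step 4: row=8, L[8]='g', prepend. Next row=LF[8]=10
  step 5: row=10, L[10]='j', prepend. Next row=LF[10]=14
  step 6: row=14, L[14]='c', prepend. Next row=LF[14]=5
  step 7: row=5, L[5]='d', prepend. Next row=LF[5]=6
  step 8: row=6, L[6]='c', prepend. Next row=LF[6]=4
  step 9: row=4, L[4]='g', prepend. Next row=LF[4]=9
  step 10: row=9, L[9]='h', prepend. Next row=LF[9]=11
  step 11: row=11, L[11]='b', prepend. Next row=LF[11]=3
  step 12: row=3, L[3]='j', prepend. Next row=LF[3]=12
  step 13: row=12, L[12]='j', prepend. Next row=LF[12]=15
  step 14: row=15, L[15]='e', prepend. Next row=LF[15]=7
  step 15: row=7, L[7]='j', prepend. Next row=LF[7]=13
  step 16: row=13, L[13]='a', prepend. Next row=LF[13]=2
Reversed output: ajejjbhgcdcjgfa$

Answer: ajejjbhgcdcjgfa$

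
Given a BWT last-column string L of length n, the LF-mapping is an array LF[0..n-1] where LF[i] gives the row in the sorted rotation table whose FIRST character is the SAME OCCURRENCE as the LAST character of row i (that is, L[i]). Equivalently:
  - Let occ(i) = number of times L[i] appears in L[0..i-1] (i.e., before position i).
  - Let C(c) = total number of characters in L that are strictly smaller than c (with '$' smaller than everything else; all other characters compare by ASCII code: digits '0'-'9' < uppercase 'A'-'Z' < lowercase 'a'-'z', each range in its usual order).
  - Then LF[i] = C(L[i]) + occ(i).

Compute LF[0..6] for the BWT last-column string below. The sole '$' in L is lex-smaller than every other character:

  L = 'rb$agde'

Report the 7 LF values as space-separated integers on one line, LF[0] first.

Answer: 6 2 0 1 5 3 4

Derivation:
Char counts: '$':1, 'a':1, 'b':1, 'd':1, 'e':1, 'g':1, 'r':1
C (first-col start): C('$')=0, C('a')=1, C('b')=2, C('d')=3, C('e')=4, C('g')=5, C('r')=6
L[0]='r': occ=0, LF[0]=C('r')+0=6+0=6
L[1]='b': occ=0, LF[1]=C('b')+0=2+0=2
L[2]='$': occ=0, LF[2]=C('$')+0=0+0=0
L[3]='a': occ=0, LF[3]=C('a')+0=1+0=1
L[4]='g': occ=0, LF[4]=C('g')+0=5+0=5
L[5]='d': occ=0, LF[5]=C('d')+0=3+0=3
L[6]='e': occ=0, LF[6]=C('e')+0=4+0=4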